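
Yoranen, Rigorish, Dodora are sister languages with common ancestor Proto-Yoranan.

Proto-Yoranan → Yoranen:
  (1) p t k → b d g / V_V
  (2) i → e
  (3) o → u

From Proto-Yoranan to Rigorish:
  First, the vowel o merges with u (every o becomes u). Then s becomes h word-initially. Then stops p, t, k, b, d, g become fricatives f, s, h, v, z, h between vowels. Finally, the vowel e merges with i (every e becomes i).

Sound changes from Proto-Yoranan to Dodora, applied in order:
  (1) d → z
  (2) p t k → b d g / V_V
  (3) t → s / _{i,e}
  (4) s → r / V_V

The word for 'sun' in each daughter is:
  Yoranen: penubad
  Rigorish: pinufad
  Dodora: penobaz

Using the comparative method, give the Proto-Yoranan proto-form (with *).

*penopad

Position 7: Yoranen has d, Rigorish has d, Dodora has z. Rigorish preserves d here (none of its changes turn any other segment into d), so the proto-segment is *d.
Position 4: Yoranen has u, Rigorish has u, Dodora has o. Dodora preserves o here (none of its changes turn any other segment into o), so the proto-segment is *o.
Continuing position by position gives *penopad; check it forward:
Yoranen: start from *penopad.
  rule 1 (intervocalic voicing): penopad → penobad
  rule 2: no change — penobad
  rule 3 (vowel merger): penobad → penubad
  ⇒ Yoranen penubad
Rigorish: *penopad > penupad > penufad > pinufad  (by vowel merger, intervocalic lenition, vowel merger)
Dodora: *penopad > penopaz > penobaz  (by unconditioned shift, intervocalic voicing)
*penopad is the unique common source.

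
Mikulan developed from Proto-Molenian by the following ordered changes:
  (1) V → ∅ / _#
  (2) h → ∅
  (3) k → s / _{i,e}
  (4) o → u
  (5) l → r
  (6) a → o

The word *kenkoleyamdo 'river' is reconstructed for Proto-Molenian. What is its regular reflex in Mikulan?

Mikulan: *kenkoleyamdo
  kenkoleyamdo → kenkoleyamd   [apocope]
  kenkoleyamd (rule 2 does not apply)
  kenkoleyamd → senkoleyamd   [palatalisation]
  senkoleyamd → senkuleyamd   [vowel merger]
  senkuleyamd → senkureyamd   [unconditioned shift]
  senkureyamd → senkureyomd   [vowel merger]
  giving Mikulan senkureyomd.

senkureyomd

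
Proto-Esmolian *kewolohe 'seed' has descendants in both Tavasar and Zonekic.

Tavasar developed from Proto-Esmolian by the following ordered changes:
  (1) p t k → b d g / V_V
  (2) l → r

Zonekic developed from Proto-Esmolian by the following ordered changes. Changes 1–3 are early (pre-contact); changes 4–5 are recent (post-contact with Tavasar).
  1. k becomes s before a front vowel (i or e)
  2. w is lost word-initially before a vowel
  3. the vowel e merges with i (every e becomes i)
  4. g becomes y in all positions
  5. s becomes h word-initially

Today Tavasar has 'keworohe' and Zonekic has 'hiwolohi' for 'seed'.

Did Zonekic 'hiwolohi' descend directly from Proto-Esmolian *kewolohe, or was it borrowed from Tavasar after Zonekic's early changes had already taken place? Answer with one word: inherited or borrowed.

If inherited, *kewolohe would pass through all of Zonekic's changes:
Zonekic: *kewolohe > sewolohe > siwolohi > hiwolohi  (by palatalisation, vowel merger, debuccalisation)
If borrowed from Tavasar 'keworohe' after the early changes, it would undergo only the recent ones:
  rule 4 (unconditioned shift): no change (keworohe)
  rule 5 (debuccalisation): no change (keworohe)
  ⇒ as a loan: keworohe
Zonekic 'hiwolohi' matches the inherited outcome exactly, so it is an inherited cognate, not a loan.

inherited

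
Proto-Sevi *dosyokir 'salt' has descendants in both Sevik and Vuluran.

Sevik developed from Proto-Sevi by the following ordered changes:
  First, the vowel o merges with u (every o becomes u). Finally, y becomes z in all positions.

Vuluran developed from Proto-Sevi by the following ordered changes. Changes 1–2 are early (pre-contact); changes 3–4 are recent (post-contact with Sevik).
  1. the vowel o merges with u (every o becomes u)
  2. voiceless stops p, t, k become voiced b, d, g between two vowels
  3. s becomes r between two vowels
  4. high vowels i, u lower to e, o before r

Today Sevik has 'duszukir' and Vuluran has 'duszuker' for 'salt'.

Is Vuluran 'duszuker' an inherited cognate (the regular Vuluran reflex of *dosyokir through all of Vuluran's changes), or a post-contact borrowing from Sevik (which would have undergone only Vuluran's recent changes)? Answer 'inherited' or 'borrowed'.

If inherited, *dosyokir would pass through all of Vuluran's changes:
Vuluran: start from *dosyokir.
  rule 1 (vowel merger): dosyokir → dusyukir
  rule 2 (intervocalic voicing): dusyukir → dusyugir
  rule 3: no change — dusyugir
  rule 4 (pre-rhotic lowering): dusyugir → dusyuger
  ⇒ Vuluran dusyuger
If borrowed from Sevik 'duszukir' after the early changes, it would undergo only the recent ones:
  rule 3 (rhotacism): no change (duszukir)
  rule 4 (pre-rhotic lowering): duszukir → duszuker
  ⇒ as a loan: duszuker
Vuluran 'duszuker' matches the loan outcome 'duszuker', not the inherited 'dusyuger' — it skipped the early Vuluran changes, so it was borrowed from Sevik.

borrowed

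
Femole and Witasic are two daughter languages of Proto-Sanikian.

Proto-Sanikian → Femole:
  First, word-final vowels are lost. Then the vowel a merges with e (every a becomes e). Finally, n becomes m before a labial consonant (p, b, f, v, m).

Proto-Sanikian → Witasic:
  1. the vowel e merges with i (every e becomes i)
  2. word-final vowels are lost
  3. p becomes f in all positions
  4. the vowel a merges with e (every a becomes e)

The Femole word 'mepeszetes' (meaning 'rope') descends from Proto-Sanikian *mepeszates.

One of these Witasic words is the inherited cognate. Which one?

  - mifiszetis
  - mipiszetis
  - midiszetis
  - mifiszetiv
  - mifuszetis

Witasic: *mepeszates > mipiszatis > mifiszatis > mifiszetis  (by vowel merger, unconditioned shift, vowel merger)

mifiszetis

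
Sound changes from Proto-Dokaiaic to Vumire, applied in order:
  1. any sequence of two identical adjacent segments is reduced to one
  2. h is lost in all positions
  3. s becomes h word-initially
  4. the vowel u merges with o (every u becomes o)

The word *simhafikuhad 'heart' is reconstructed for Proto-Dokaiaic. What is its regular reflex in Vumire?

himafikoad

Vumire: *simhafikuhad > simafikuad > himafikuad > himafikoad  (by h-loss, debuccalisation, vowel merger)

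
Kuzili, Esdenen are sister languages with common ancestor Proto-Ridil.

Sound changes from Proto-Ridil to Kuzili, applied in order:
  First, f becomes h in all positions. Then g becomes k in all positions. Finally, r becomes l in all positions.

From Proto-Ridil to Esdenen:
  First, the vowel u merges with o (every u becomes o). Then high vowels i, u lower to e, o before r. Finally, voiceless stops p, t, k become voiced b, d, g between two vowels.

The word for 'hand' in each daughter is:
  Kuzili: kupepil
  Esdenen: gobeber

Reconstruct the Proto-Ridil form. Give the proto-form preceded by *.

Position 2: Kuzili has u, Esdenen has o. Kuzili preserves u here (none of its changes turn any other segment into u), so the proto-segment is *u.
Position 7: Kuzili has l, Esdenen has r. Esdenen preserves r here (none of its changes turn any other segment into r), so the proto-segment is *r.
Verify the candidate proto-form against each daughter:
Kuzili: *gupepir
  gupepir (rule 1 does not apply)
  gupepir → kupepir   [unconditioned shift]
  kupepir → kupepil   [unconditioned shift]
  giving Kuzili kupepil.
Esdenen: *gupepir
  gupepir → gopepir   [vowel merger]
  gopepir → gopeper   [pre-rhotic lowering]
  gopeper → gobeber   [intervocalic voicing]
  giving Esdenen gobeber.
Only *gupepir yields all of Kuzili kupepil, Esdenen gobeber.

*gupepir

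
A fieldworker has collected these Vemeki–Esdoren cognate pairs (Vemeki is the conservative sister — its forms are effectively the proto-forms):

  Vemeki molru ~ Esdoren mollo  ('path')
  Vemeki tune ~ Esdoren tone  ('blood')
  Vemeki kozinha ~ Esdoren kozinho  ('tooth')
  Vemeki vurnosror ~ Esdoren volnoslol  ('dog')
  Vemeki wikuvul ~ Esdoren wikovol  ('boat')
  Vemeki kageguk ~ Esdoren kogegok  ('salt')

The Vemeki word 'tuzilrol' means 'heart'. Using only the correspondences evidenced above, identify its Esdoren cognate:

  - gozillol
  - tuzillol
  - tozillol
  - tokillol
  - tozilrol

wikuvul ~ wikovol, kageguk ~ kogegok — Vemeki u corresponds to Esdoren o after a consonant, before a consonant other than r, m, n, p, b, f, v.
vurnosror ~ volnoslol — Vemeki r corresponds to Esdoren l after a consonant, before a back vowel.
Applying these to Vemeki 'tuzilrol':
  tuzilrol → tozilrol   (u→o after a consonant, before a consonant other than r, m, n, p, b, f, v)
  tozilrol → tozillol   (r→l after a consonant, before a back vowel)
So the Esdoren cognate is 'tozillol'.

tozillol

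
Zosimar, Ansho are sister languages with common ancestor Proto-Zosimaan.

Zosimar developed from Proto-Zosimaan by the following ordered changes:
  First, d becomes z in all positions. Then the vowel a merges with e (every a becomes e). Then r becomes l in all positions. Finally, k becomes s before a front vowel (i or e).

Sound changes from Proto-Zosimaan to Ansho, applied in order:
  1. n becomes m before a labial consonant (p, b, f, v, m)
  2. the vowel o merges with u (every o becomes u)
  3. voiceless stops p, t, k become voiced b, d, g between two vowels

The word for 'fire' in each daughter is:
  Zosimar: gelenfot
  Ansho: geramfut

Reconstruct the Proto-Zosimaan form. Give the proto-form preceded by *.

*geranfot

Position 4: Zosimar has e, Ansho has a. Ansho preserves a here (none of its changes turn any other segment into a), so the proto-segment is *a.
Position 7: Zosimar has o, Ansho has u. Zosimar preserves o here (none of its changes turn any other segment into o), so the proto-segment is *o.
This points to *geranfot. Verify forward in each daughter:
Zosimar: *geranfot
  geranfot (rule 1 does not apply)
  geranfot → gerenfot   [vowel merger]
  gerenfot → gelenfot   [unconditioned shift]
  gelenfot (rule 4 does not apply)
  giving Zosimar gelenfot.
Ansho: *geranfot > geramfot > geramfut  (by nasal place assimilation, vowel merger)
No other proto-form is consistent with every reflex, so the reconstruction is *geranfot.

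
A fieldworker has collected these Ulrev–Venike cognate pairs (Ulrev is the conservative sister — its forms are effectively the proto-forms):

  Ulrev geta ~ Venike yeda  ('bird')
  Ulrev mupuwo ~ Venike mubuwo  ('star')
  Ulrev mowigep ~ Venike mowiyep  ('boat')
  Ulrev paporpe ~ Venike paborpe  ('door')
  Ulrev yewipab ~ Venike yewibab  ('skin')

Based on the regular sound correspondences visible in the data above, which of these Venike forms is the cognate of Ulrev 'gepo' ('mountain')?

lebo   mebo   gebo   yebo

yebo

geta ~ yeda — Ulrev g corresponds to Venike y word-initially before a front vowel.
paporpe ~ paborpe — Ulrev p corresponds to Venike b between vowels (before a back vowel).
Applying these to Ulrev 'gepo':
  gepo → yepo   (g→y word-initially before a front vowel)
  yepo → yebo   (p→b between vowels (before a back vowel))
So the Venike cognate is 'yebo'.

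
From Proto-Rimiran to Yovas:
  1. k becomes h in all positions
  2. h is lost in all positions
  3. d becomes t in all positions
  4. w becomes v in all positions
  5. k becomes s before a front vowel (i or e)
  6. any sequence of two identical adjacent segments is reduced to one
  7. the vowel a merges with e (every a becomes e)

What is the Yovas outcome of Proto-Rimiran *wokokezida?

voezite

Yovas: *wokokezida
  wokokezida → wohohezida   [unconditioned shift]
  wohohezida → wooezida   [h-loss]
  wooezida → wooezita   [unconditioned shift]
  wooezita → vooezita   [unconditioned shift]
  vooezita (rule 5 does not apply)
  vooezita → voezita   [degemination]
  voezita → voezite   [vowel merger]
  giving Yovas voezite.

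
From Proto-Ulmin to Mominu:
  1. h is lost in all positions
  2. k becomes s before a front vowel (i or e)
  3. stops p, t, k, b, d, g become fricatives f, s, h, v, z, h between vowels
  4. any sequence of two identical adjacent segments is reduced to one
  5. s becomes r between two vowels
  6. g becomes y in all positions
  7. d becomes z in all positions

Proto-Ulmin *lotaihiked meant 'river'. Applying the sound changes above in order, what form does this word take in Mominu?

lorairez

Mominu: *lotaihiked > lotaiiked > lotaiised > losaiised > losaised > loraired > lorairez  (by h-loss, palatalisation, intervocalic lenition, degemination, rhotacism, unconditioned shift)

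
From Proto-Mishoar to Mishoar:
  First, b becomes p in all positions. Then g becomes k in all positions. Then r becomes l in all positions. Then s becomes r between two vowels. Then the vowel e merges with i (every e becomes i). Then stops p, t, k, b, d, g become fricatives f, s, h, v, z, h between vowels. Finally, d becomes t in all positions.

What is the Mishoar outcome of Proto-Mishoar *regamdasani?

Mishoar: start from *regamdasani.
  rule 1: no change — regamdasani
  rule 2 (unconditioned shift): regamdasani → rekamdasani
  rule 3 (unconditioned shift): rekamdasani → lekamdasani
  rule 4 (rhotacism): lekamdasani → lekamdarani
  rule 5 (vowel merger): lekamdarani → likamdarani
  rule 6 (intervocalic lenition): likamdarani → lihamdarani
  rule 7 (unconditioned shift): lihamdarani → lihamtarani
  ⇒ Mishoar lihamtarani

lihamtarani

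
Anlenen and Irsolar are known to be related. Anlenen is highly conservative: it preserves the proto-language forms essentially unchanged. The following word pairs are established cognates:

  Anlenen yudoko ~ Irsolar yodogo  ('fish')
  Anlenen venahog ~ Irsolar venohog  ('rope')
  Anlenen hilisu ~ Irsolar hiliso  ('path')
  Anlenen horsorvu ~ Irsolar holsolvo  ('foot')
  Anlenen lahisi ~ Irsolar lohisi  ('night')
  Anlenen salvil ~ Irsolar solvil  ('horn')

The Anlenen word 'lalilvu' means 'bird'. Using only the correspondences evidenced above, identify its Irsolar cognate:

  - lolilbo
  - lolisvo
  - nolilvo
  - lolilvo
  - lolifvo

venahog ~ venohog, lahisi ~ lohisi — Anlenen a corresponds to Irsolar o after a consonant, before a consonant other than r, m, n, p, b, f, v.
hilisu ~ hiliso, horsorvu ~ holsolvo — Anlenen u corresponds to Irsolar o word-finally.
Applying these to Anlenen 'lalilvu':
  lalilvu → lolilvu   (a→o after a consonant, before a consonant other than r, m, n, p, b, f, v)
  lolilvu → lolilvo   (u→o word-finally)
So the Irsolar cognate is 'lolilvo'.

lolilvo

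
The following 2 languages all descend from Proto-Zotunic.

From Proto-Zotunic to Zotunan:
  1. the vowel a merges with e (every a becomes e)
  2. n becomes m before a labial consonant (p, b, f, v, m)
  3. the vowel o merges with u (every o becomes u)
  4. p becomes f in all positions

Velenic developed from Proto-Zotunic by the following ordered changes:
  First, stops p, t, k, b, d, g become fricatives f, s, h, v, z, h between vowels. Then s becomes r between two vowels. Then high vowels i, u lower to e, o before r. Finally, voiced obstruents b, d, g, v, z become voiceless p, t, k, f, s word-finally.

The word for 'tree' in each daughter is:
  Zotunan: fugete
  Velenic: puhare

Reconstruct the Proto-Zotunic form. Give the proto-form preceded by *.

Position 1: Zotunan has f, Velenic has p. Taking the neighbouring segments as reconstructed: Zotunan f could go back to *p or *f; Velenic p can only go back to *p — the one source consistent with every daughter is *p.
Position 3: Zotunan has g, Velenic has h. Zotunan preserves g here (none of its changes turn any other segment into g), so the proto-segment is *g.
Position 4: Zotunan has e, Velenic has a. Velenic preserves a here (none of its changes turn any other segment into a), so the proto-segment is *a.
This points to *pugate. Verify forward in each daughter:
Zotunan: *pugate
  pugate → pugete   [vowel merger]
  pugete (rule 2 does not apply)
  pugete (rule 3 does not apply)
  pugete → fugete   [unconditioned shift]
  giving Zotunan fugete.
Velenic: start from *pugate.
  rule 1 (intervocalic lenition): pugate → puhase
  rule 2 (rhotacism): puhase → puhare
  rule 3: no change — puhare
  rule 4: no change — puhare
  ⇒ Velenic puhare
No other proto-form is consistent with every reflex, so the reconstruction is *pugate.

*pugate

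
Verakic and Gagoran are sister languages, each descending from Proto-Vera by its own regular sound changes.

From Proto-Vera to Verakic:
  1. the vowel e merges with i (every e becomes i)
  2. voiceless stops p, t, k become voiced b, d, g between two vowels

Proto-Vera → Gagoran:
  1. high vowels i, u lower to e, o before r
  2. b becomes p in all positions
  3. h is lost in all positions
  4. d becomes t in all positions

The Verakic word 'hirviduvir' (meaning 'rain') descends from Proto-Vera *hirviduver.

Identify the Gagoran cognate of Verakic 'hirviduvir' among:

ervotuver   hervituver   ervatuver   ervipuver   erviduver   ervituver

Gagoran: *hirviduver
  hirviduver → herviduver   [pre-rhotic lowering]
  herviduver (rule 2 does not apply)
  herviduver → erviduver   [h-loss]
  erviduver → ervituver   [unconditioned shift]
  giving Gagoran ervituver.
Among the options, 'ervituver' alone shows every Gagoran change applied in order.

ervituver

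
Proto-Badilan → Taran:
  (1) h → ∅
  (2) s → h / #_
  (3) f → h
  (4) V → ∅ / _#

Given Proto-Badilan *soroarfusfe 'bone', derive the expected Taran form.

horoarhush

Taran: *soroarfusfe > horoarfusfe > horoarhushe > horoarhush  (by debuccalisation, unconditioned shift, apocope)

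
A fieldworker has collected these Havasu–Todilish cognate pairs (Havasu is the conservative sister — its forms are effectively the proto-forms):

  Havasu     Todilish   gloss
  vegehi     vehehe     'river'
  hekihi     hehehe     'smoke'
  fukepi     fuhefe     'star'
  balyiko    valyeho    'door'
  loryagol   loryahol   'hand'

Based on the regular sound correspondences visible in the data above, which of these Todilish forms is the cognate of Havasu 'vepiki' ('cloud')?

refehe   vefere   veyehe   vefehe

fukepi ~ fuhefe — Havasu p corresponds to Todilish f between vowels (before a front vowel).
hekihi ~ hehehe, balyiko ~ valyeho — Havasu i corresponds to Todilish e after a consonant, before a consonant other than r, m, n, p, b, f, v.
hekihi ~ hehehe — Havasu k corresponds to Todilish h between vowels (before a front vowel).
vegehi ~ vehehe, hekihi ~ hehehe — Havasu i corresponds to Todilish e word-finally.
Applying these to Havasu 'vepiki':
  vepiki → vefiki   (p→f between vowels (before a front vowel))
  vefiki → vefeki   (i→e after a consonant, before a consonant other than r, m, n, p, b, f, v)
  vefeki → vefehi   (k→h between vowels (before a front vowel))
  vefehi → vefehe   (i→e word-finally)
So the Todilish cognate is 'vefehe'.

vefehe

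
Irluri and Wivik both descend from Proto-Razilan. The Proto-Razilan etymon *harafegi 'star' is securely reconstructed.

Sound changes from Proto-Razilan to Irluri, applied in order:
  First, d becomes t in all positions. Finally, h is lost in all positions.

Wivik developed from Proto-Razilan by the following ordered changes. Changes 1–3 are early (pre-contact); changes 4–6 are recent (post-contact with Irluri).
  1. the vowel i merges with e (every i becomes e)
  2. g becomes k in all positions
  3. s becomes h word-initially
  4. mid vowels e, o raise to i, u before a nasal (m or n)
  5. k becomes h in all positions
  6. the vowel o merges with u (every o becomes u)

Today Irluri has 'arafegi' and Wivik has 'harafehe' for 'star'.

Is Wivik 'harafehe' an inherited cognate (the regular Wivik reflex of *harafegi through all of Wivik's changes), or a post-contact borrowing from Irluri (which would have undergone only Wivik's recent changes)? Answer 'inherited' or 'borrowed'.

If inherited, *harafegi would pass through all of Wivik's changes:
Wivik: *harafegi > harafege > harafeke > harafehe  (by vowel merger, unconditioned shift, unconditioned shift)
If borrowed from Irluri 'arafegi' after the early changes, it would undergo only the recent ones:
  rule 4 (pre-nasal raising): no change (arafegi)
  rule 5 (unconditioned shift): no change (arafegi)
  rule 6 (vowel merger): no change (arafegi)
  ⇒ as a loan: arafegi
Wivik 'harafehe' matches the inherited outcome exactly, so it is an inherited cognate, not a loan.

inherited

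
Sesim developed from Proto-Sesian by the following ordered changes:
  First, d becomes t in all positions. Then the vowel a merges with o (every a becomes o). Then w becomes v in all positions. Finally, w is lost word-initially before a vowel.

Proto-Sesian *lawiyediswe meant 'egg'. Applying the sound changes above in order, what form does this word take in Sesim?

loviyetisve

Sesim: *lawiyediswe > lawiyetiswe > lowiyetiswe > loviyetisve  (by unconditioned shift, vowel merger, unconditioned shift)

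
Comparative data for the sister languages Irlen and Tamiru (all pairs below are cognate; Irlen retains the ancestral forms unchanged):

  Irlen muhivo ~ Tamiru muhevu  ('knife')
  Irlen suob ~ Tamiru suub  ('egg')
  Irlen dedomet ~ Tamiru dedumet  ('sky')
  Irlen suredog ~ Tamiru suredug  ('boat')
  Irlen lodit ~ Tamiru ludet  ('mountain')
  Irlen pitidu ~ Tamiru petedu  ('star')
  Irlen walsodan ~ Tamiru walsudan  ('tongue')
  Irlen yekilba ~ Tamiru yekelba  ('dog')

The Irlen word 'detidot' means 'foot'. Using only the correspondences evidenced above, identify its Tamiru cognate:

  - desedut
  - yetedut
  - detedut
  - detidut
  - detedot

detedut

lodit ~ ludet, pitidu ~ petedu — Irlen i corresponds to Tamiru e after a consonant, before a consonant other than r, m, n, p, b, f, v.
suredog ~ suredug, lodit ~ ludet — Irlen o corresponds to Tamiru u after a consonant, before a consonant other than r, m, n, p, b, f, v.
Applying these to Irlen 'detidot':
  detidot → detedot   (i→e after a consonant, before a consonant other than r, m, n, p, b, f, v)
  detedot → detedut   (o→u after a consonant, before a consonant other than r, m, n, p, b, f, v)
So the Tamiru cognate is 'detedut'.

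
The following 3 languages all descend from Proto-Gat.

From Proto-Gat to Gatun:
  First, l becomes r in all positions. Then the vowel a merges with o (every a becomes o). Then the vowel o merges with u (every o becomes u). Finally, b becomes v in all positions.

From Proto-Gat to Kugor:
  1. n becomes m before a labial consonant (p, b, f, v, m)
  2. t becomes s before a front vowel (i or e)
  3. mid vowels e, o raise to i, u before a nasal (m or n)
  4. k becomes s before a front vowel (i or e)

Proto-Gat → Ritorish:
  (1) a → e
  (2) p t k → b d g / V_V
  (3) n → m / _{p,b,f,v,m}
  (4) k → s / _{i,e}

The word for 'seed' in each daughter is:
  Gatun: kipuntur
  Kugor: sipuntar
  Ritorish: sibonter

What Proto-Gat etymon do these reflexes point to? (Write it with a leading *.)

Position 4: Gatun has u, Kugor has u, Ritorish has o. Ritorish preserves o here (none of its changes turn any other segment into o), so the proto-segment is *o.
Position 3: Gatun has p, Kugor has p, Ritorish has b. Gatun preserves p here (none of its changes turn any other segment into p), so the proto-segment is *p.
Position 1: Gatun has k, Kugor has s, Ritorish has s. Gatun preserves k here (none of its changes turn any other segment into k), so the proto-segment is *k.
Verify the candidate proto-form against each daughter:
Gatun: *kipontar > kipontor > kipuntur  (by vowel merger, vowel merger)
Kugor: *kipontar > kipuntar > sipuntar  (by pre-nasal raising, palatalisation)
Ritorish: start from *kipontar.
  rule 1 (vowel merger): kipontar → kiponter
  rule 2 (intervocalic voicing): kiponter → kibonter
  rule 3: no change — kibonter
  rule 4 (palatalisation): kibonter → sibonter
  ⇒ Ritorish sibonter
*kipontar is the unique common source.

*kipontar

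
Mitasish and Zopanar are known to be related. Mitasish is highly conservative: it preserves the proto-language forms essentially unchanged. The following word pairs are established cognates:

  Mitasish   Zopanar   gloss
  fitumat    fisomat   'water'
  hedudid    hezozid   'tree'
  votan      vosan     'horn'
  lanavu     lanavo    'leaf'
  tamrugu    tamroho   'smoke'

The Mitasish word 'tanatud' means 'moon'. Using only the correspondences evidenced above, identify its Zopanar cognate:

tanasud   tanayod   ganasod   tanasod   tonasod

fitumat ~ fisomat — Mitasish t corresponds to Zopanar s between vowels (before a back vowel).
hedudid ~ hezozid, tamrugu ~ tamroho — Mitasish u corresponds to Zopanar o after a consonant, before a consonant other than r, m, n, p, b, f, v.
Applying these to Mitasish 'tanatud':
  tanatud → tanasud   (t→s between vowels (before a back vowel))
  tanasud → tanasod   (u→o after a consonant, before a consonant other than r, m, n, p, b, f, v)
So the Zopanar cognate is 'tanasod'.

tanasod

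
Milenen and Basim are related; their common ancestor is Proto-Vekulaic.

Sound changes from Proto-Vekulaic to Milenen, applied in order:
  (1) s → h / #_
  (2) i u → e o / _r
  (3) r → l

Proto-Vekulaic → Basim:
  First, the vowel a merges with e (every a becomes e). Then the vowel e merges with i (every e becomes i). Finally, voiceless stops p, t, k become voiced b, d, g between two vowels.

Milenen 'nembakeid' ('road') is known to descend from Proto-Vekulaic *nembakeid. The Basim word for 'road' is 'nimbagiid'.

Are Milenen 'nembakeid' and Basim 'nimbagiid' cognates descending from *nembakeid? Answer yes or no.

Derive the expected Basim reflex of *nembakeid:
Basim: start from *nembakeid.
  rule 1 (vowel merger): nembakeid → nembekeid
  rule 2 (vowel merger): nembekeid → nimbikiid
  rule 3 (intervocalic voicing): nimbikiid → nimbigiid
  ⇒ Basim nimbigiid
The regular Basim reflex would be 'nimbigiid', but the attested form is 'nimbagiid'. The correspondence is irregular, so they are not cognates (the Basim form has a different source).

no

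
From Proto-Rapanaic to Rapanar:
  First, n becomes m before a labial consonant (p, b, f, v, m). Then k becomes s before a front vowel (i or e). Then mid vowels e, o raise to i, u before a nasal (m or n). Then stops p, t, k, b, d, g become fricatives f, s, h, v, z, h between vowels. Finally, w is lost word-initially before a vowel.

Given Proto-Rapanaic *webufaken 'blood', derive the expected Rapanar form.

Rapanar: *webufaken
  webufaken (rule 1 does not apply)
  webufaken → webufasen   [palatalisation]
  webufasen → webufasin   [pre-nasal raising]
  webufasin → wevufasin   [intervocalic lenition]
  wevufasin → evufasin   [glide loss]
  giving Rapanar evufasin.

evufasin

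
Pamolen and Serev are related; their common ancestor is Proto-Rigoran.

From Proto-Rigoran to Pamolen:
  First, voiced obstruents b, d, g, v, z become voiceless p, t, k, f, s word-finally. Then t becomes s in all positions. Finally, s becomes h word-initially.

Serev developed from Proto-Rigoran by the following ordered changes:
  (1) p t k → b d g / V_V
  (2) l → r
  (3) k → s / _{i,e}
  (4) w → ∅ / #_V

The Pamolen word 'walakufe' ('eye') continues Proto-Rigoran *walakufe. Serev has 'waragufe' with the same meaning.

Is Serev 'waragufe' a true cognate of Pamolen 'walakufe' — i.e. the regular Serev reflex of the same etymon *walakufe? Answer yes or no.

no

Derive the expected Serev reflex of *walakufe:
Serev: *walakufe > walagufe > waragufe > aragufe  (by intervocalic voicing, unconditioned shift, glide loss)
The regular Serev reflex would be 'aragufe', but the attested form is 'waragufe'. The correspondence is irregular, so they are not cognates (the Serev form has a different source).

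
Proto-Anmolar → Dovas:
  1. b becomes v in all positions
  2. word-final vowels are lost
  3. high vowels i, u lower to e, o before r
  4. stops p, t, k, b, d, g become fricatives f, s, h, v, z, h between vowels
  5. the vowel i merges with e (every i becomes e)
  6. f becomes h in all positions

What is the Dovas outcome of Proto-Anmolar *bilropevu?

velrohev

Dovas: *bilropevu > vilropevu > vilropev > vilrofev > velrofev > velrohev  (by unconditioned shift, apocope, intervocalic lenition, vowel merger, unconditioned shift)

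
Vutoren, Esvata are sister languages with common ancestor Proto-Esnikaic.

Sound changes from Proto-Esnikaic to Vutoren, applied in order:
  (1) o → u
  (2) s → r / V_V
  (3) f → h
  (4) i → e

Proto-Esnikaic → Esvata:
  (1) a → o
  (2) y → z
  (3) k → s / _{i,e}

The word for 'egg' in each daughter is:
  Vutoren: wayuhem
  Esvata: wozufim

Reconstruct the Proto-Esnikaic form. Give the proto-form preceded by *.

Position 3: Vutoren has y, Esvata has z. Vutoren preserves y here (none of its changes turn any other segment into y), so the proto-segment is *y.
Position 2: Vutoren has a, Esvata has o. Vutoren preserves a here (none of its changes turn any other segment into a), so the proto-segment is *a.
Position 6: Vutoren has e, Esvata has i. Esvata preserves i here (none of its changes turn any other segment into i), so the proto-segment is *i.
Verify the candidate proto-form against each daughter:
Vutoren: *wayufim
  wayufim (rule 1 does not apply)
  wayufim (rule 2 does not apply)
  wayufim → wayuhim   [unconditioned shift]
  wayuhim → wayuhem   [vowel merger]
  giving Vutoren wayuhem.
Esvata: start from *wayufim.
  rule 1 (vowel merger): wayufim → woyufim
  rule 2 (unconditioned shift): woyufim → wozufim
  rule 3: no change — wozufim
  ⇒ Esvata wozufim
*wayufim is the unique common source.

*wayufim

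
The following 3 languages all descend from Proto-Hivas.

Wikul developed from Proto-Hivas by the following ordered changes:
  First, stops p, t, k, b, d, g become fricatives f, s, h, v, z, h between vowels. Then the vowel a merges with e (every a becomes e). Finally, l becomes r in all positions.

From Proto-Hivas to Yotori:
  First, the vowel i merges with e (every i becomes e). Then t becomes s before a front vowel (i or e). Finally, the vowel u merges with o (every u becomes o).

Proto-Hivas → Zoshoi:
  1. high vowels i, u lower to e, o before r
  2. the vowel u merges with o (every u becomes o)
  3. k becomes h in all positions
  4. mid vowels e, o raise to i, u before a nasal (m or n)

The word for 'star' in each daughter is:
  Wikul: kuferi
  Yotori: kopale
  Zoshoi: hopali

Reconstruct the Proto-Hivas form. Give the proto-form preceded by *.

Position 4: Wikul has e, Yotori has a, Zoshoi has a. Yotori preserves a here (none of its changes turn any other segment into a), so the proto-segment is *a.
Position 2: Wikul has u, Yotori has o, Zoshoi has o. Wikul preserves u here (none of its changes turn any other segment into u), so the proto-segment is *u.
Position 3: Wikul has f, Yotori has p, Zoshoi has p. Yotori preserves p here (none of its changes turn any other segment into p), so the proto-segment is *p.
Verify the candidate proto-form against each daughter:
Wikul: *kupali > kufali > kufeli > kuferi  (by intervocalic lenition, vowel merger, unconditioned shift)
Yotori: *kupali
  kupali → kupale   [vowel merger]
  kupale (rule 2 does not apply)
  kupale → kopale   [vowel merger]
  giving Yotori kopale.
Zoshoi: start from *kupali.
  rule 1: no change — kupali
  rule 2 (vowel merger): kupali → kopali
  rule 3 (unconditioned shift): kopali → hopali
  rule 4: no change — hopali
  ⇒ Zoshoi hopali
No other proto-form is consistent with every reflex, so the reconstruction is *kupali.

*kupali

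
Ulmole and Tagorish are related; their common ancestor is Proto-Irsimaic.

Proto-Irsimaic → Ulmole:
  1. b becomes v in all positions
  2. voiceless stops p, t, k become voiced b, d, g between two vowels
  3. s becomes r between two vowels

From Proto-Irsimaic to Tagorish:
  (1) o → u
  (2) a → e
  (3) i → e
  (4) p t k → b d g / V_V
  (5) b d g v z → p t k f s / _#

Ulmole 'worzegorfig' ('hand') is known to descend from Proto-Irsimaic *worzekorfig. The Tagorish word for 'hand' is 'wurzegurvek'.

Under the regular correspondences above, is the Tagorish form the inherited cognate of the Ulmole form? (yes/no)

Derive the expected Tagorish reflex of *worzekorfig:
Tagorish: *worzekorfig > wurzekurfig > wurzekurfeg > wurzegurfeg > wurzegurfek  (by vowel merger, vowel merger, intervocalic voicing, final devoicing)
The regular Tagorish reflex would be 'wurzegurfek', but the attested form is 'wurzegurvek'. The correspondence is irregular, so they are not cognates (the Tagorish form has a different source).

no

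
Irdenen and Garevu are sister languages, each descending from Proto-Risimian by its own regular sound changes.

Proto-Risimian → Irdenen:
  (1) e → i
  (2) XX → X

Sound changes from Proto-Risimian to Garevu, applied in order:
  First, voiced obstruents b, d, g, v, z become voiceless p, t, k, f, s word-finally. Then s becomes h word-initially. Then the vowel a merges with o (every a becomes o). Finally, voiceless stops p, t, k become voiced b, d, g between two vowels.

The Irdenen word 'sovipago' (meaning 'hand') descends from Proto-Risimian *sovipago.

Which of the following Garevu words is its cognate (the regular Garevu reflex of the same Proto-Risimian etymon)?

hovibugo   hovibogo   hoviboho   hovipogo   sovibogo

hovibogo

Garevu: *sovipago > hovipago > hovipogo > hovibogo  (by debuccalisation, vowel merger, intervocalic voicing)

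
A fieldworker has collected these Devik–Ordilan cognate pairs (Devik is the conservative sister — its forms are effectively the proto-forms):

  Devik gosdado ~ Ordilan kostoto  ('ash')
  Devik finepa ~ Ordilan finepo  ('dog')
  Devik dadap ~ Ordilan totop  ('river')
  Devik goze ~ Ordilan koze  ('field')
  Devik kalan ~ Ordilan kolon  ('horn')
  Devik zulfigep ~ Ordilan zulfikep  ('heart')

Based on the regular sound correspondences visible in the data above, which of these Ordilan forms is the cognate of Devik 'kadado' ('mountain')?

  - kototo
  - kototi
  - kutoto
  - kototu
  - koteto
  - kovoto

gosdado ~ kostoto, dadap ~ totop — Devik a corresponds to Ordilan o after a consonant, before a consonant other than r, m, n, p, b, f, v.
dadap ~ totop — Devik d corresponds to Ordilan t between vowels (before a back vowel).
gosdado ~ kostoto — Devik d corresponds to Ordilan t between vowels (before a back vowel).
Applying these to Devik 'kadado':
  kadado → kodado   (a→o after a consonant, before a consonant other than r, m, n, p, b, f, v)
  kodado → kotado   (d→t between vowels (before a back vowel))
  kotado → kotodo   (a→o after a consonant, before a consonant other than r, m, n, p, b, f, v)
  kotodo → kototo   (d→t between vowels (before a back vowel))
So the Ordilan cognate is 'kototo'.

kototo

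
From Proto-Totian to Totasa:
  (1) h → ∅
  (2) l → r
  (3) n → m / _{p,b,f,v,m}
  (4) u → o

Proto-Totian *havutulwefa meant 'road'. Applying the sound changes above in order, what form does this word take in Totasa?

avotorwefa

Totasa: *havutulwefa > avutulwefa > avuturwefa > avotorwefa  (by h-loss, unconditioned shift, vowel merger)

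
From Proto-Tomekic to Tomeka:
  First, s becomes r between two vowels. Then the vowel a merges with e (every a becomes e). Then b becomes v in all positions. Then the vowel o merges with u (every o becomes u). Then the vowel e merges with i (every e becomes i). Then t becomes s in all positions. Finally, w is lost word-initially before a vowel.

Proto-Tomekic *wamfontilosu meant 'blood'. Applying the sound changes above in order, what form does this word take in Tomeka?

imfunsiluru

Tomeka: start from *wamfontilosu.
  rule 1 (rhotacism): wamfontilosu → wamfontiloru
  rule 2 (vowel merger): wamfontiloru → wemfontiloru
  rule 3: no change — wemfontiloru
  rule 4 (vowel merger): wemfontiloru → wemfuntiluru
  rule 5 (vowel merger): wemfuntiluru → wimfuntiluru
  rule 6 (unconditioned shift): wimfuntiluru → wimfunsiluru
  rule 7 (glide loss): wimfunsiluru → imfunsiluru
  ⇒ Tomeka imfunsiluru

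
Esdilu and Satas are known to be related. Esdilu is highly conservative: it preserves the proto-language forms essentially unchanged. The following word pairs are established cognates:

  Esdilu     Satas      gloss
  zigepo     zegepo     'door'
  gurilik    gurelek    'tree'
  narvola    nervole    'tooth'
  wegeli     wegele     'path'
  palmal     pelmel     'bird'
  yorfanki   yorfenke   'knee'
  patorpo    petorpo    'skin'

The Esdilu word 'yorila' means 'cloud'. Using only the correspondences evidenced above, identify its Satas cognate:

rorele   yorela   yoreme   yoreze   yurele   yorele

yorele

zigepo ~ zegepo, gurilik ~ gurelek — Esdilu i corresponds to Satas e after a consonant, before a consonant other than r, m, n, p, b, f, v.
narvola ~ nervole — Esdilu a corresponds to Satas e word-finally.
Applying these to Esdilu 'yorila':
  yorila → yorela   (i→e after a consonant, before a consonant other than r, m, n, p, b, f, v)
  yorela → yorele   (a→e word-finally)
So the Satas cognate is 'yorele'.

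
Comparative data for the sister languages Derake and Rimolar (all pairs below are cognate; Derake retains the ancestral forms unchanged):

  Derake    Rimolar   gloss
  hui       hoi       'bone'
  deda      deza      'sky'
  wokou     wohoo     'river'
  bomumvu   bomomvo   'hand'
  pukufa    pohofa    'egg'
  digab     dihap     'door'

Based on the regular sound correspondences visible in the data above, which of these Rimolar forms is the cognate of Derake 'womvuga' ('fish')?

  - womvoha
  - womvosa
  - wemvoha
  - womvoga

pukufa ~ pohofa — Derake u corresponds to Rimolar o after a consonant, before a consonant other than r, m, n, p, b, f, v.
digab ~ dihap — Derake g corresponds to Rimolar h between vowels (before a back vowel).
Applying these to Derake 'womvuga':
  womvuga → womvoga   (u→o after a consonant, before a consonant other than r, m, n, p, b, f, v)
  womvoga → womvoha   (g→h between vowels (before a back vowel))
So the Rimolar cognate is 'womvoha'.

womvoha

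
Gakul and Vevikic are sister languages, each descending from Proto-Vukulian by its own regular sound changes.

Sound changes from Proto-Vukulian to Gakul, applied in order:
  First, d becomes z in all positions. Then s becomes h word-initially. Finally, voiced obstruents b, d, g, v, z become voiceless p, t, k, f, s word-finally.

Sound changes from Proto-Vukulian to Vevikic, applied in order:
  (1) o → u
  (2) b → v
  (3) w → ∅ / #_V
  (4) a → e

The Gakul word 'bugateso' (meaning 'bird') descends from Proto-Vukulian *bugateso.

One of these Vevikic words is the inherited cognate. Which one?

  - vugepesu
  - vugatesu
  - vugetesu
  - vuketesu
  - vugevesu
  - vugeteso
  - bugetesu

vugetesu

Vevikic: *bugateso
  bugateso → bugatesu   [vowel merger]
  bugatesu → vugatesu   [unconditioned shift]
  vugatesu (rule 3 does not apply)
  vugatesu → vugetesu   [vowel merger]
  giving Vevikic vugetesu.
The other candidates each miss or misapply at least one Vevikic change.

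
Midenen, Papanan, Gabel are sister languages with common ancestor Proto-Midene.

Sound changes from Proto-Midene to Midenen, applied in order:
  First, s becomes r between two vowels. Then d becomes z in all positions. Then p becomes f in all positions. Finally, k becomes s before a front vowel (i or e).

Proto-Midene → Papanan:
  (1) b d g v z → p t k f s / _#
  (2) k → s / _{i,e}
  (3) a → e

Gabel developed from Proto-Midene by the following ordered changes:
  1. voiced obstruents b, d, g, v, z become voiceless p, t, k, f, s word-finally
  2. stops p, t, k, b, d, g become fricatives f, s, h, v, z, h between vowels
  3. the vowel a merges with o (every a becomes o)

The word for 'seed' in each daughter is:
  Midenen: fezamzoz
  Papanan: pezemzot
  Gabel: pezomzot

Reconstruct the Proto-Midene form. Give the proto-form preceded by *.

Position 8: Midenen has z, Papanan has t, Gabel has t. Taking the neighbouring segments as reconstructed: Midenen z could go back to *d or *z; Papanan t could go back to *t or *d; Gabel t could go back to *t or *d — the one source consistent with every daughter is *d.
Position 1: Midenen has f, Papanan has p, Gabel has p. Taking the neighbouring segments as reconstructed: Midenen f could go back to *p or *f; Papanan p can only go back to *p; Gabel p can only go back to *p — the one source consistent with every daughter is *p.
Position 4: Midenen has a, Papanan has e, Gabel has o. Midenen preserves a here (none of its changes turn any other segment into a), so the proto-segment is *a.
Verify the candidate proto-form against each daughter:
Midenen: start from *pezamzod.
  rule 1: no change — pezamzod
  rule 2 (unconditioned shift): pezamzod → pezamzoz
  rule 3 (unconditioned shift): pezamzoz → fezamzoz
  rule 4: no change — fezamzoz
  ⇒ Midenen fezamzoz
Papanan: *pezamzod
  pezamzod → pezamzot   [final devoicing]
  pezamzot (rule 2 does not apply)
  pezamzot → pezemzot   [vowel merger]
  giving Papanan pezemzot.
Gabel: *pezamzod > pezamzot > pezomzot  (by final devoicing, vowel merger)
*pezamzod is the unique common source.

*pezamzod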